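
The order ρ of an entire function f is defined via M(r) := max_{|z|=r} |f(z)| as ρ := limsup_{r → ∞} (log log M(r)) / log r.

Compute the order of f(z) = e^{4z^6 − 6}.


|e^{4z^6 − 6}| = e^{Re(4·z^6) + -6} ≤ e^{4|z|^6 + -6} = e^{4r^6 + -6} on |z| = r, so ρ ≤ 6. Choosing z on |z|=r so that 4·z^6 is real positive (always possible by picking arg z appropriately) gives |f(z)| = e^{4r^6 + -6}, matching the bound. The additive constant -6 does not affect log log M(r) ~ 6·log r. Hence ρ = 6.
Therefore ρ = 6.

Order ρ = 6.


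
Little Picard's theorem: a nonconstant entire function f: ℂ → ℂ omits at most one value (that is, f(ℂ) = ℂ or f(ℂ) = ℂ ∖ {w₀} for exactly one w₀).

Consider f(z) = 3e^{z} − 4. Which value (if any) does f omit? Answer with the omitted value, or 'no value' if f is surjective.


Little Picard bounds the complement of f(ℂ) to at most one point.
e^{z} is never zero on ℂ, so 3·e^{z} takes every value in ℂ ∖ {0}. Adding -4 shifts the range to ℂ ∖ {-4}. Thus f omits exactly the value -4.

Omitted value: -4.


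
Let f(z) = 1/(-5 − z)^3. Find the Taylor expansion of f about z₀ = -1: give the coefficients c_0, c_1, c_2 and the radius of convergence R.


Let w = z − z₀, so z = z₀ + w.
Then -5 − z = -5 − (z₀ + w) = (-5 − z₀) − w = -4 − w.
f(z) = 1/(-4 − w)^3 = (1/(-4)^3) · (1 − w/(-4))^{−3}.
By the binomial series (1−u)^{−3} = Σ_{n≥0} C(n+2, 2) u^n for |u|<1, with u = w/(-4):
  c_n = C(n+2, 2) / (-4)^(n+3).
  c_0 = 1/(-4)^3 = -1/64.
  c_1 = 3/(-4)^4 = 3/256.
  c_2 = 6/(-4)^5 = -3/512.
The series is valid for |w/d| < 1, i.e. |z − z₀| < |d|.
Radius of convergence: R = |-5 − z₀| = |-4| = 4 (distance from z₀ to the singularity z = -5).

c_0 = -1/64, c_1 = 3/256, c_2 = -3/512; R = 4.


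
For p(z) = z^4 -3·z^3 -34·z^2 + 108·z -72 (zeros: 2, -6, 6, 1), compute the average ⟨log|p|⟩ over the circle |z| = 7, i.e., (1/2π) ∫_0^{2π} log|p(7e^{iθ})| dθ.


Zeros: -6, 1, 2, 6; r = 7.
Inside |z| < r: -6, 1, 2, 6. Outside (|z| ≥ r): ∅.
p(0) = -72, so log|p(0)| = log(72) = 4.2767.
Apply Jensen: I(r) = log|p(0)| + Σ_k log(r/|z_k|), summed over zeros inside |z| < r.
  log(r/|z_k|) for z_k = 2: log(7/2) = 1.2528
  log(r/|z_k|) for z_k = -6: log(7/6) = 0.1542
  log(r/|z_k|) for z_k = 6: log(7/6) = 0.1542
  log(r/|z_k|) for z_k = 1: log(7/1) = 1.9459
Sum over inside zeros: 3.5070.
I(r) = log|p(0)| + (inside sum) = 4.2767 + 3.5070 = 7.7836.
Closed form (all zeros inside, monic): I(r) = n·log(r) = 4·log(7) = 7.7836. ✓

I(r) ≈ 7.7836.


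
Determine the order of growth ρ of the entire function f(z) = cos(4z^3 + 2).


Write cos(w) = (e^{iw} ± e^{−iw})/(2 or 2i), so |cos(w)| ≤ e^{|w|}. With w = 4z^3 + 2, |w| ≤ 4r^3 + 2 on |z|=r, giving M(r) ≤ e^{4r^3 + 2} and ρ ≤ 3. For the lower bound, choose z on |z|=r with 4z^3 purely imaginary of modulus 4r^3; then |cos(4z^3 + 2)| grows like e^{4r^3}/2, so ρ ≥ 3. Hence ρ = 3.
Therefore ρ = 3.

Order ρ = 3.


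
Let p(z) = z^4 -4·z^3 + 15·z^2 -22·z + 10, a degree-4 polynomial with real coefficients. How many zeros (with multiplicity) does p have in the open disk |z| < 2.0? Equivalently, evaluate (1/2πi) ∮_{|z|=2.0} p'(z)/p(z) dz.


The zeros of p are: 1, 1, (1 + 3i), (1 - 3i).
Their magnitudes are: 1, 1, 3.162, 3.162.
Zeros with |z| < R = 2.0: 1, 1.
Count = 2.
By the argument principle, (1/2πi) ∮_{|z|=R} p'(z)/p(z) dz equals exactly this count.

Number of zeros inside |z| < 2.0: 2.


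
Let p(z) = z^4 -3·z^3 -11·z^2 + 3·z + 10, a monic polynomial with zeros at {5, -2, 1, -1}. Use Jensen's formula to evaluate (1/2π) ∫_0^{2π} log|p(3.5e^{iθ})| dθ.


Zeros: -2, -1, 1, 5; r = 3.5.
Inside |z| < r: -2, -1, 1. Outside (|z| ≥ r): 5.
p(0) = 10, so log|p(0)| = log(10) = 2.3026.
Apply Jensen: I(r) = log|p(0)| + Σ_k log(r/|z_k|), summed over zeros inside |z| < r.
  log(r/|z_k|) for z_k = -2: log(3.5/2) = 0.5596
  log(r/|z_k|) for z_k = 1: log(3.5/1) = 1.2528
  log(r/|z_k|) for z_k = -1: log(3.5/1) = 1.2528
  Outside zeros (5) contribute nothing to the Jensen sum.
Sum over inside zeros: 3.0651.
I(r) = log|p(0)| + (inside sum) = 2.3026 + 3.0651 = 5.3677.
Note: since some zeros are outside |z| ≤ r, the simplified n·log(r) form does NOT apply — only the inside zeros contribute.

I(r) ≈ 5.3677.


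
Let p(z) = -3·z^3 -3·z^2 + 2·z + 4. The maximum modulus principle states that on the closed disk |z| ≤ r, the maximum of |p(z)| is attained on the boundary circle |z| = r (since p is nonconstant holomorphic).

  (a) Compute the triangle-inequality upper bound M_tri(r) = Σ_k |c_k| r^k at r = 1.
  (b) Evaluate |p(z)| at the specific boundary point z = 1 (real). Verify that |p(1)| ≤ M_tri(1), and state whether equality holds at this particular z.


Coefficients: c_0 = 4, c_1 = 2, c_2 = -3, c_3 = -3. Radius r = 1.
Part (a). Triangle bound: M_tri(r) = Σ_k |c_k| r^k
  = |4|·1^0 + |2|·1^1 + |-3|·1^2 + |-3|·1^3
  = 4 + 2 + 3 + 3 = 12.
This bounds M(r) := max_{|z|=r} |p(z)| from above; equality holds iff all terms c_k z^k can be made to align in phase at a single z on |z|=r.
Part (b). At z = 1 (real, on the circle |z| = r):
  p(1) = (4)·1^0 + (2)·1^1 + (-3)·1^2 + (-3)·1^3 = 0.
  |p(1)| = 0.
Check: |p(1)| = 0 ≤ 12 = M_tri(1). ✓ Equality does not hold at z = 1 (the coefficients have mixed signs, so the terms do not all align in phase there).

M_tri(1) = 12; |p(1)| = 0; equality at z=1: no.


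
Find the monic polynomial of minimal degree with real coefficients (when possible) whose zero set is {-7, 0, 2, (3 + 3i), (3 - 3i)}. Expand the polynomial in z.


The polynomial is p(z) = ∏_{α ∈ S} (z − α), where S = {-7, 0, 2, (3 + 3i), (3 - 3i)}.
Expanding the product yields: p(z) = z^5 -z^4 -26·z^3 + 174·z^2 -252·z.
Note conjugate pairs combine to real quadratics: (z − (3+3i))(z − (3−3i)) = z² − 6z + 18.
The resulting polynomial has degree 5 and real coefficients as required.

p(z) = z^5 -z^4 -26·z^3 + 174·z^2 -252·z.


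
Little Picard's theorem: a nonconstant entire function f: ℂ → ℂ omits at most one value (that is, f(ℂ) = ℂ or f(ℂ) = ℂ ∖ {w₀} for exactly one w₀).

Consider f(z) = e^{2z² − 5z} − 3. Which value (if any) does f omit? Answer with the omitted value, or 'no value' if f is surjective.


Little Picard bounds the complement of f(ℂ) to at most one point.
The exponent g(z) = 2z² − 5z is a nonconstant polynomial, hence surjective onto ℂ. So e^{g(z)} takes every value in {e^w : w ∈ ℂ} = ℂ ∖ {0}. Adding -3 shifts the range to ℂ ∖ {-3}. f omits exactly -3.

Omitted value: -3.


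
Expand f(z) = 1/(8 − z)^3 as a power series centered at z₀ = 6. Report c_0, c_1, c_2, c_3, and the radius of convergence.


Let w = z − z₀, so z = z₀ + w.
Then 8 − z = 8 − (z₀ + w) = (8 − z₀) − w = 2 − w.
f(z) = 1/(2 − w)^3 = (1/(2)^3) · (1 − w/(2))^{−3}.
By the binomial series (1−u)^{−3} = Σ_{n≥0} C(n+2, 2) u^n for |u|<1, with u = w/(2):
  c_n = C(n+2, 2) / (2)^(n+3).
  c_0 = 1/(2)^3 = 1/8.
  c_1 = 3/(2)^4 = 3/16.
  c_2 = 6/(2)^5 = 3/16.
  c_3 = 10/(2)^6 = 5/32.
The series is valid for |w/d| < 1, i.e. |z − z₀| < |d|.
Radius of convergence: R = |8 − z₀| = |2| = 2 (distance from z₀ to the singularity z = 8).

c_0 = 1/8, c_1 = 3/16, c_2 = 3/16, c_3 = 5/32; R = 2.


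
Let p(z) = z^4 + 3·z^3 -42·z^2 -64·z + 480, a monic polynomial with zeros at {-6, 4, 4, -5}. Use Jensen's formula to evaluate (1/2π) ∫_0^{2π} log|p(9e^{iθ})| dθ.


Zeros: -6, -5, 4, 4; r = 9.
Inside |z| < r: -6, -5, 4, 4. Outside (|z| ≥ r): ∅.
p(0) = 480, so log|p(0)| = log(480) = 6.1738.
Apply Jensen: I(r) = log|p(0)| + Σ_k log(r/|z_k|), summed over zeros inside |z| < r.
  log(r/|z_k|) for z_k = -6: log(9/6) = 0.4055
  log(r/|z_k|) for z_k = 4: log(9/4) = 0.8109
  log(r/|z_k|) for z_k = 4: log(9/4) = 0.8109
  log(r/|z_k|) for z_k = -5: log(9/5) = 0.5878
Sum over inside zeros: 2.6151.
I(r) = log|p(0)| + (inside sum) = 6.1738 + 2.6151 = 8.7889.
Closed form (all zeros inside, monic): I(r) = n·log(r) = 4·log(9) = 8.7889. ✓

I(r) ≈ 8.7889.


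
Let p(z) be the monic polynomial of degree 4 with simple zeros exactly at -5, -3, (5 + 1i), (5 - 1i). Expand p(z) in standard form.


The polynomial is p(z) = ∏_{α ∈ S} (z − α), where S = {-5, -3, (5 + 1i), (5 - 1i)}.
Expanding the product yields: p(z) = z^4 -2·z^3 -39·z^2 + 58·z + 390.
Note conjugate pairs combine to real quadratics: (z − (5+1i))(z − (5−1i)) = z² − 10z + 26.
The resulting polynomial has degree 4 and real coefficients as required.

p(z) = z^4 -2·z^3 -39·z^2 + 58·z + 390.


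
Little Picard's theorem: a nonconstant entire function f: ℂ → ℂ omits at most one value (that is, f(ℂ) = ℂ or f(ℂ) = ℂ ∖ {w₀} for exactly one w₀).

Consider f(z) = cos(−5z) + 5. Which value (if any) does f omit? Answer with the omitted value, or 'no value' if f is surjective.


Little Picard bounds the complement of f(ℂ) to at most one point.
cos is entire and surjective onto ℂ: for every w ∈ ℂ, cos(ζ) = w has a solution ζ ∈ ℂ (e.g., via the complex inverse arccos). With ζ = −5z this gives z = ζ/(-5). Then 1·cos(−5z) takes every value in 1·ℂ = ℂ, and adding 5 is a bijection of ℂ. So f is surjective and omits no value. (Note: only on the real line is cos bounded by [−1, 1].)

Omitted value: no value.


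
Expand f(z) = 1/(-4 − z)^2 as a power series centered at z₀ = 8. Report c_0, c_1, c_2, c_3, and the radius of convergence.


Let w = z − z₀, so z = z₀ + w.
Then -4 − z = -4 − (z₀ + w) = (-4 − z₀) − w = -12 − w.
f(z) = 1/(-12 − w)^2 = (1/(-12)^2) · (1 − w/(-12))^{−2}.
By the binomial series (1−u)^{−2} = Σ_{n≥0} C(n+1, 1) u^n for |u|<1, with u = w/(-12):
  c_n = C(n+1, 1) / (-12)^(n+2).
  c_0 = 1/(-12)^2 = 1/144.
  c_1 = 2/(-12)^3 = -1/864.
  c_2 = 3/(-12)^4 = 1/6912.
  c_3 = 4/(-12)^5 = -1/62208.
The series is valid for |w/d| < 1, i.e. |z − z₀| < |d|.
Radius of convergence: R = |-4 − z₀| = |-12| = 12 (distance from z₀ to the singularity z = -4).

c_0 = 1/144, c_1 = -1/864, c_2 = 1/6912, c_3 = -1/62208; R = 12.


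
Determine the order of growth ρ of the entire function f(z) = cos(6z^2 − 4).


Write cos(w) = (e^{iw} ± e^{−iw})/(2 or 2i), so |cos(w)| ≤ e^{|w|}. With w = 6z^2 − 4, |w| ≤ 6r^2 + 4 on |z|=r, giving M(r) ≤ e^{6r^2 + 4} and ρ ≤ 2. For the lower bound, choose z on |z|=r with 6z^2 purely imaginary of modulus 6r^2; then |cos(6z^2 − 4)| grows like e^{6r^2}/2, so ρ ≥ 2. Hence ρ = 2.
Therefore ρ = 2.

Order ρ = 2.


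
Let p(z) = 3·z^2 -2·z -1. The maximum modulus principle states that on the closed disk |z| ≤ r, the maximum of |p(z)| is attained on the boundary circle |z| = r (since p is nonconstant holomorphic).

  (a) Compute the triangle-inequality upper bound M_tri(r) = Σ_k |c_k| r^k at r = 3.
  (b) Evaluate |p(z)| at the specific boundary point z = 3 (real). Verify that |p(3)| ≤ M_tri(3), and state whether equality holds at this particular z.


Coefficients: c_0 = -1, c_1 = -2, c_2 = 3. Radius r = 3.
Part (a). Triangle bound: M_tri(r) = Σ_k |c_k| r^k
  = |-1|·3^0 + |-2|·3^1 + |3|·3^2
  = 1 + 6 + 27 = 34.
This bounds M(r) := max_{|z|=r} |p(z)| from above; equality holds iff all terms c_k z^k can be made to align in phase at a single z on |z|=r.
Part (b). At z = 3 (real, on the circle |z| = r):
  p(3) = (-1)·3^0 + (-2)·3^1 + (3)·3^2 = 20.
  |p(3)| = 20.
Check: |p(3)| = 20 ≤ 34 = M_tri(3). ✓ Equality does not hold at z = 3 (the coefficients have mixed signs, so the terms do not all align in phase there).

M_tri(3) = 34; |p(3)| = 20; equality at z=3: no.


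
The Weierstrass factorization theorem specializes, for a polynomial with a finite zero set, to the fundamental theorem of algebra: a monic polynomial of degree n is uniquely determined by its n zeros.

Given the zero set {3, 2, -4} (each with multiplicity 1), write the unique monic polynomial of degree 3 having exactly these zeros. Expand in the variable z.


The polynomial is p(z) = ∏_{α ∈ S} (z − α), where S = {3, 2, -4}.
Expanding the product yields: p(z) = z^3 -z^2 -14·z + 24.
The resulting polynomial has degree 3 and real coefficients as required.

p(z) = z^3 -z^2 -14·z + 24.


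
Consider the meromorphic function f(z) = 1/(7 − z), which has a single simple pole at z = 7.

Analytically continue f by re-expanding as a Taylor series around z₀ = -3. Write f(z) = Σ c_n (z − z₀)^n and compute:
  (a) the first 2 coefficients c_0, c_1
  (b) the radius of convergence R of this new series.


Let w = z − z₀, so z = z₀ + w.
Then 7 − z = 7 − (z₀ + w) = (7 − z₀) − w = 10 − w.
f(z) = 1/(10 − w) = (1/(10)) · 1/(1 − w/(10)) = Σ_{n≥0} w^n / (10)^(n+1).
So c_n = 1/(10)^(n+1):
  c_0 = 1/(10)^1 = 1/10.
  c_1 = 1/(10)^2 = 1/100.
The series is valid for |w/d| < 1, i.e. |z − z₀| < |d|.
Radius of convergence: R = |7 − z₀| = |10| = 10 (distance from z₀ to the singularity z = 7).

c_0 = 1/10, c_1 = 1/100; R = 10.


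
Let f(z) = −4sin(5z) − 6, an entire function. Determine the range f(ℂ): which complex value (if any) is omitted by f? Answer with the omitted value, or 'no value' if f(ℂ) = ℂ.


Little Picard bounds the complement of f(ℂ) to at most one point.
sin is entire and surjective onto ℂ: for every w ∈ ℂ, sin(ζ) = w has a solution ζ ∈ ℂ (e.g., via the complex inverse arcsin). With ζ = 5z this gives z = ζ/(5). Then -4·sin(5z) takes every value in -4·ℂ = ℂ, and adding -6 is a bijection of ℂ. So f is surjective and omits no value. (Note: only on the real line is sin bounded by [−1, 1].)

Omitted value: no value.


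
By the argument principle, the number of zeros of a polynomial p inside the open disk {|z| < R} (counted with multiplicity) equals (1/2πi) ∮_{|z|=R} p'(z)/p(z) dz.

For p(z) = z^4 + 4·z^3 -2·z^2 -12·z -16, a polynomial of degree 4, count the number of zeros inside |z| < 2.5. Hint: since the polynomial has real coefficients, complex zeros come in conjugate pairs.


The zeros of p are: 2, (-1 + 1i), (-1 - 1i), -4.
Their magnitudes are: 2, 1.414, 1.414, 4.
Zeros with |z| < R = 2.5: 2, (-1 + 1i), (-1 - 1i).
Count = 3.
By the argument principle, (1/2πi) ∮_{|z|=R} p'(z)/p(z) dz equals exactly this count.

Number of zeros inside |z| < 2.5: 3.


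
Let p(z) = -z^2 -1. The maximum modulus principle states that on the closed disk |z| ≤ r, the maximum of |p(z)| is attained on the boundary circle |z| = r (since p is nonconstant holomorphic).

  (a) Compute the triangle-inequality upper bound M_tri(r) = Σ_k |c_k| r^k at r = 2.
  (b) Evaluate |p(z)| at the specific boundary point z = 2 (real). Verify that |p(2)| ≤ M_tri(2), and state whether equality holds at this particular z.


Coefficients: c_0 = -1, c_1 = 0, c_2 = -1. Radius r = 2.
Part (a). Triangle bound: M_tri(r) = Σ_k |c_k| r^k
  = |-1|·2^0 + |0|·2^1 + |-1|·2^2
  = 1 + 0 + 4 = 5.
This bounds M(r) := max_{|z|=r} |p(z)| from above; equality holds iff all terms c_k z^k can be made to align in phase at a single z on |z|=r.
Part (b). At z = 2 (real, on the circle |z| = r):
  p(2) = (-1)·2^0 + (0)·2^1 + (-1)·2^2 = -5.
  |p(2)| = 5.
Since all nonzero coefficients share the same sign, |p(2)| = 5 = M_tri(2); the triangle bound is attained at z = 2, so in fact M(r) = 5.

M_tri(2) = 5; |p(2)| = 5; equality at z=2: yes.


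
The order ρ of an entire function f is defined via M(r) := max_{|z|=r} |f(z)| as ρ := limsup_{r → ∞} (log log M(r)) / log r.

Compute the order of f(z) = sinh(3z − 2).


sinh(w) is a linear combination of e^{iw} and e^{−iw} (or e^w, e^{−w} in the hyperbolic case), so |sinh(w)| ≤ e^{|w|}. With w = 3z − 2, |w| ≤ 3|z| + 2 = 3r + 2 on |z| = r, giving M(r) ≤ e^{3r + 2}, so ρ ≤ 1. On a suitable ray (z = it for sin/cos; z = t for sinh/cosh, t real → ∞), |sinh(3z − 2)| grows like e^{3|t|}/2, so ρ ≥ 1. Hence ρ = 1.
Therefore ρ = 1.

Order ρ = 1.


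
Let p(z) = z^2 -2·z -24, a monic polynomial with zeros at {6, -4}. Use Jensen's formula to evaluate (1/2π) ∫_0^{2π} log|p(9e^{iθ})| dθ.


Zeros: -4, 6; r = 9.
Inside |z| < r: -4, 6. Outside (|z| ≥ r): ∅.
p(0) = -24, so log|p(0)| = log(24) = 3.1781.
Apply Jensen: I(r) = log|p(0)| + Σ_k log(r/|z_k|), summed over zeros inside |z| < r.
  log(r/|z_k|) for z_k = 6: log(9/6) = 0.4055
  log(r/|z_k|) for z_k = -4: log(9/4) = 0.8109
Sum over inside zeros: 1.2164.
I(r) = log|p(0)| + (inside sum) = 3.1781 + 1.2164 = 4.3944.
Closed form (all zeros inside, monic): I(r) = n·log(r) = 2·log(9) = 4.3944. ✓

I(r) ≈ 4.3944.


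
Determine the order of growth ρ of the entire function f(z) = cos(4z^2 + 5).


Write cos(w) = (e^{iw} ± e^{−iw})/(2 or 2i), so |cos(w)| ≤ e^{|w|}. With w = 4z^2 + 5, |w| ≤ 4r^2 + 5 on |z|=r, giving M(r) ≤ e^{4r^2 + 5} and ρ ≤ 2. For the lower bound, choose z on |z|=r with 4z^2 purely imaginary of modulus 4r^2; then |cos(4z^2 + 5)| grows like e^{4r^2}/2, so ρ ≥ 2. Hence ρ = 2.
Therefore ρ = 2.

Order ρ = 2.


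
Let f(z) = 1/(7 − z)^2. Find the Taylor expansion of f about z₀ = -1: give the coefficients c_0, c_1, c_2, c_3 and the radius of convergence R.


Let w = z − z₀, so z = z₀ + w.
Then 7 − z = 7 − (z₀ + w) = (7 − z₀) − w = 8 − w.
f(z) = 1/(8 − w)^2 = (1/(8)^2) · (1 − w/(8))^{−2}.
By the binomial series (1−u)^{−2} = Σ_{n≥0} C(n+1, 1) u^n for |u|<1, with u = w/(8):
  c_n = C(n+1, 1) / (8)^(n+2).
  c_0 = 1/(8)^2 = 1/64.
  c_1 = 2/(8)^3 = 1/256.
  c_2 = 3/(8)^4 = 3/4096.
  c_3 = 4/(8)^5 = 1/8192.
The series is valid for |w/d| < 1, i.e. |z − z₀| < |d|.
Radius of convergence: R = |7 − z₀| = |8| = 8 (distance from z₀ to the singularity z = 7).

c_0 = 1/64, c_1 = 1/256, c_2 = 3/4096, c_3 = 1/8192; R = 8.


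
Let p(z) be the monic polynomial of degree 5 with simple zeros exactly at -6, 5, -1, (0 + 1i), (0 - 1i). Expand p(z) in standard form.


The polynomial is p(z) = ∏_{α ∈ S} (z − α), where S = {-6, 5, -1, (0 + 1i), (0 - 1i)}.
Expanding the product yields: p(z) = z^5 + 2·z^4 -28·z^3 -28·z^2 -29·z -30.
Note conjugate pairs combine to real quadratics: (z − (0+1i))(z − (0−1i)) = z² + 1.
The resulting polynomial has degree 5 and real coefficients as required.

p(z) = z^5 + 2·z^4 -28·z^3 -28·z^2 -29·z -30.


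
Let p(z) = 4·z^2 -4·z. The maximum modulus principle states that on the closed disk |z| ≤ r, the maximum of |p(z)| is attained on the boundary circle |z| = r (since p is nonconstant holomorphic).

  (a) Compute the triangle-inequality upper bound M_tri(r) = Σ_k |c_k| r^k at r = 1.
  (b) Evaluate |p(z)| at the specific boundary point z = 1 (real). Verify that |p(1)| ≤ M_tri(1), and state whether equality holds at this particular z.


Coefficients: c_0 = 0, c_1 = -4, c_2 = 4. Radius r = 1.
Part (a). Triangle bound: M_tri(r) = Σ_k |c_k| r^k
  = |0|·1^0 + |-4|·1^1 + |4|·1^2
  = 0 + 4 + 4 = 8.
This bounds M(r) := max_{|z|=r} |p(z)| from above; equality holds iff all terms c_k z^k can be made to align in phase at a single z on |z|=r.
Part (b). At z = 1 (real, on the circle |z| = r):
  p(1) = (0)·1^0 + (-4)·1^1 + (4)·1^2 = 0.
  |p(1)| = 0.
Check: |p(1)| = 0 ≤ 8 = M_tri(1). ✓ Equality does not hold at z = 1 (the coefficients have mixed signs, so the terms do not all align in phase there).

M_tri(1) = 8; |p(1)| = 0; equality at z=1: no.


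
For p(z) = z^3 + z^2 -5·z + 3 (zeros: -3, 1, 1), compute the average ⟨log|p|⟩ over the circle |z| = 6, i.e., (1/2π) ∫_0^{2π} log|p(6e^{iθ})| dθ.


Zeros: -3, 1, 1; r = 6.
Inside |z| < r: -3, 1, 1. Outside (|z| ≥ r): ∅.
p(0) = 3, so log|p(0)| = log(3) = 1.0986.
Apply Jensen: I(r) = log|p(0)| + Σ_k log(r/|z_k|), summed over zeros inside |z| < r.
  log(r/|z_k|) for z_k = -3: log(6/3) = 0.6931
  log(r/|z_k|) for z_k = 1: log(6/1) = 1.7918
  log(r/|z_k|) for z_k = 1: log(6/1) = 1.7918
Sum over inside zeros: 4.2767.
I(r) = log|p(0)| + (inside sum) = 1.0986 + 4.2767 = 5.3753.
Closed form (all zeros inside, monic): I(r) = n·log(r) = 3·log(6) = 5.3753. ✓

I(r) ≈ 5.3753.


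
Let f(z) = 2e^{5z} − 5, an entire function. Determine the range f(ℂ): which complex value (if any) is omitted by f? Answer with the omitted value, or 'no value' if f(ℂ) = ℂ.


Little Picard bounds the complement of f(ℂ) to at most one point.
e^{5z} is never zero on ℂ, so 2·e^{5z} takes every value in ℂ ∖ {0}. Adding -5 shifts the range to ℂ ∖ {-5}. Thus f omits exactly the value -5.

Omitted value: -5.


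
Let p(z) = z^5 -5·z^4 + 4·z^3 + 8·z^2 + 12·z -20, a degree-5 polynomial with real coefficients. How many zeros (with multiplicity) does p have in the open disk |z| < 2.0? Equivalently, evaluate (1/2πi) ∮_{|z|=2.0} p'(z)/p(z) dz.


The zeros of p are: (-1 + 1i), (-1 - 1i), 1, (3 + 1i), (3 - 1i).
Their magnitudes are: 1.414, 1.414, 1, 3.162, 3.162.
Zeros with |z| < R = 2.0: (-1 + 1i), (-1 - 1i), 1.
Count = 3.
By the argument principle, (1/2πi) ∮_{|z|=R} p'(z)/p(z) dz equals exactly this count.

Number of zeros inside |z| < 2.0: 3.


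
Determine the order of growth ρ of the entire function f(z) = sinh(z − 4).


sinh(w) is a linear combination of e^{iw} and e^{−iw} (or e^w, e^{−w} in the hyperbolic case), so |sinh(w)| ≤ e^{|w|}. With w = z − 4, |w| ≤ 1|z| + 4 = 1r + 4 on |z| = r, giving M(r) ≤ e^{1r + 4}, so ρ ≤ 1. On a suitable ray (z = it for sin/cos; z = t for sinh/cosh, t real → ∞), |sinh(z − 4)| grows like e^{1|t|}/2, so ρ ≥ 1. Hence ρ = 1.
Therefore ρ = 1.

Order ρ = 1.


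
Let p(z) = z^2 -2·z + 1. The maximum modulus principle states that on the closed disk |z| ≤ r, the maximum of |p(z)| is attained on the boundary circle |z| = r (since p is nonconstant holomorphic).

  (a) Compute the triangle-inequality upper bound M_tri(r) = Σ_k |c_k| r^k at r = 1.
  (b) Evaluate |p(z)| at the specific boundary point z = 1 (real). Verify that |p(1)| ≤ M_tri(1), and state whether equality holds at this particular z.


Coefficients: c_0 = 1, c_1 = -2, c_2 = 1. Radius r = 1.
Part (a). Triangle bound: M_tri(r) = Σ_k |c_k| r^k
  = |1|·1^0 + |-2|·1^1 + |1|·1^2
  = 1 + 2 + 1 = 4.
This bounds M(r) := max_{|z|=r} |p(z)| from above; equality holds iff all terms c_k z^k can be made to align in phase at a single z on |z|=r.
Part (b). At z = 1 (real, on the circle |z| = r):
  p(1) = (1)·1^0 + (-2)·1^1 + (1)·1^2 = 0.
  |p(1)| = 0.
Check: |p(1)| = 0 ≤ 4 = M_tri(1). ✓ Equality does not hold at z = 1 (the coefficients have mixed signs, so the terms do not all align in phase there).

M_tri(1) = 4; |p(1)| = 0; equality at z=1: no.


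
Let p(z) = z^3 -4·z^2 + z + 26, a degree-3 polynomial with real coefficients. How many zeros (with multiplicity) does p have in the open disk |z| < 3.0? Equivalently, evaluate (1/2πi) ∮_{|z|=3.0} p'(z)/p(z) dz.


The zeros of p are: (3 + 2i), (3 - 2i), -2.
Their magnitudes are: 3.606, 3.606, 2.
Zeros with |z| < R = 3.0: -2.
Count = 1.
By the argument principle, (1/2πi) ∮_{|z|=R} p'(z)/p(z) dz equals exactly this count.

Number of zeros inside |z| < 3.0: 1.


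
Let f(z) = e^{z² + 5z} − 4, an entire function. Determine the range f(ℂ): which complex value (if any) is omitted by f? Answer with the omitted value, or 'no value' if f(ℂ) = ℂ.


Little Picard bounds the complement of f(ℂ) to at most one point.
The exponent g(z) = z² + 5z is a nonconstant polynomial, hence surjective onto ℂ. So e^{g(z)} takes every value in {e^w : w ∈ ℂ} = ℂ ∖ {0}. Adding -4 shifts the range to ℂ ∖ {-4}. f omits exactly -4.

Omitted value: -4.


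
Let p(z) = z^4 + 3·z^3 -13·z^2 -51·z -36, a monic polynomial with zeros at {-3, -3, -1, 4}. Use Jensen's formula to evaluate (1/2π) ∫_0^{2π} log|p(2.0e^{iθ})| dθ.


Zeros: -3, -3, -1, 4; r = 2.0.
Inside |z| < r: -1. Outside (|z| ≥ r): -3, -3, 4.
p(0) = -36, so log|p(0)| = log(36) = 3.5835.
Apply Jensen: I(r) = log|p(0)| + Σ_k log(r/|z_k|), summed over zeros inside |z| < r.
  log(r/|z_k|) for z_k = -1: log(2.0/1) = 0.6931
  Outside zeros (-3, -3, 4) contribute nothing to the Jensen sum.
Sum over inside zeros: 0.6931.
I(r) = log|p(0)| + (inside sum) = 3.5835 + 0.6931 = 4.2767.
Note: since some zeros are outside |z| ≤ r, the simplified n·log(r) form does NOT apply — only the inside zeros contribute.

I(r) ≈ 4.2767.


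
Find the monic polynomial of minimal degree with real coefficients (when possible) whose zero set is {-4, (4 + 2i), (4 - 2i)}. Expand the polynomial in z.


The polynomial is p(z) = ∏_{α ∈ S} (z − α), where S = {-4, (4 + 2i), (4 - 2i)}.
Expanding the product yields: p(z) = z^3 -4·z^2 -12·z + 80.
Note conjugate pairs combine to real quadratics: (z − (4+2i))(z − (4−2i)) = z² − 8z + 20.
The resulting polynomial has degree 3 and real coefficients as required.

p(z) = z^3 -4·z^2 -12·z + 80.


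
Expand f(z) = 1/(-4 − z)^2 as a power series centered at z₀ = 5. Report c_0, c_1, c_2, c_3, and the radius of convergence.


Let w = z − z₀, so z = z₀ + w.
Then -4 − z = -4 − (z₀ + w) = (-4 − z₀) − w = -9 − w.
f(z) = 1/(-9 − w)^2 = (1/(-9)^2) · (1 − w/(-9))^{−2}.
By the binomial series (1−u)^{−2} = Σ_{n≥0} C(n+1, 1) u^n for |u|<1, with u = w/(-9):
  c_n = C(n+1, 1) / (-9)^(n+2).
  c_0 = 1/(-9)^2 = 1/81.
  c_1 = 2/(-9)^3 = -2/729.
  c_2 = 3/(-9)^4 = 1/2187.
  c_3 = 4/(-9)^5 = -4/59049.
The series is valid for |w/d| < 1, i.e. |z − z₀| < |d|.
Radius of convergence: R = |-4 − z₀| = |-9| = 9 (distance from z₀ to the singularity z = -4).

c_0 = 1/81, c_1 = -2/729, c_2 = 1/2187, c_3 = -4/59049; R = 9.


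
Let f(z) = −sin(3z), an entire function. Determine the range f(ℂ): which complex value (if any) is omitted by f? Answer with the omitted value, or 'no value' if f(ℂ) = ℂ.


Little Picard bounds the complement of f(ℂ) to at most one point.
sin is entire and surjective onto ℂ: for every w ∈ ℂ, sin(ζ) = w has a solution ζ ∈ ℂ (e.g., via the complex inverse arcsin). With ζ = 3z this gives z = ζ/(3). Then -1·sin(3z) takes every value in -1·ℂ = ℂ, and adding 0 is a bijection of ℂ. So f is surjective and omits no value. (Note: only on the real line is sin bounded by [−1, 1].)

Omitted value: no value.


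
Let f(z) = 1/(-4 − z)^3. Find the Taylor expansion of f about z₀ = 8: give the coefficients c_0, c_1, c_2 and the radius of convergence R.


Let w = z − z₀, so z = z₀ + w.
Then -4 − z = -4 − (z₀ + w) = (-4 − z₀) − w = -12 − w.
f(z) = 1/(-12 − w)^3 = (1/(-12)^3) · (1 − w/(-12))^{−3}.
By the binomial series (1−u)^{−3} = Σ_{n≥0} C(n+2, 2) u^n for |u|<1, with u = w/(-12):
  c_n = C(n+2, 2) / (-12)^(n+3).
  c_0 = 1/(-12)^3 = -1/1728.
  c_1 = 3/(-12)^4 = 1/6912.
  c_2 = 6/(-12)^5 = -1/41472.
The series is valid for |w/d| < 1, i.e. |z − z₀| < |d|.
Radius of convergence: R = |-4 − z₀| = |-12| = 12 (distance from z₀ to the singularity z = -4).

c_0 = -1/1728, c_1 = 1/6912, c_2 = -1/41472; R = 12.


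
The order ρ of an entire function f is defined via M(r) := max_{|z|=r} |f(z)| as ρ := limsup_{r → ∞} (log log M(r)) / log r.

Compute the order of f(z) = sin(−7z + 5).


sin(w) is a linear combination of e^{iw} and e^{−iw} (or e^w, e^{−w} in the hyperbolic case), so |sin(w)| ≤ e^{|w|}. With w = −7z + 5, |w| ≤ 7|z| + 5 = 7r + 5 on |z| = r, giving M(r) ≤ e^{7r + 5}, so ρ ≤ 1. On a suitable ray (z = it for sin/cos; z = t for sinh/cosh, t real → ∞), |sin(−7z + 5)| grows like e^{7|t|}/2, so ρ ≥ 1. Hence ρ = 1.
Therefore ρ = 1.

Order ρ = 1.


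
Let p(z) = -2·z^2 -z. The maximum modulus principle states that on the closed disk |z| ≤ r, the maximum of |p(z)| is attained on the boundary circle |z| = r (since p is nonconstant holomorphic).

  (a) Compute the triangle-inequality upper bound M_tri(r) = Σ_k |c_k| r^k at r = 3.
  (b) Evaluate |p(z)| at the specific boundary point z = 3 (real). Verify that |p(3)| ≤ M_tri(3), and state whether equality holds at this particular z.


Coefficients: c_0 = 0, c_1 = -1, c_2 = -2. Radius r = 3.
Part (a). Triangle bound: M_tri(r) = Σ_k |c_k| r^k
  = |0|·3^0 + |-1|·3^1 + |-2|·3^2
  = 0 + 3 + 18 = 21.
This bounds M(r) := max_{|z|=r} |p(z)| from above; equality holds iff all terms c_k z^k can be made to align in phase at a single z on |z|=r.
Part (b). At z = 3 (real, on the circle |z| = r):
  p(3) = (0)·3^0 + (-1)·3^1 + (-2)·3^2 = -21.
  |p(3)| = 21.
Since all nonzero coefficients share the same sign, |p(3)| = 21 = M_tri(3); the triangle bound is attained at z = 3, so in fact M(r) = 21.

M_tri(3) = 21; |p(3)| = 21; equality at z=3: yes.


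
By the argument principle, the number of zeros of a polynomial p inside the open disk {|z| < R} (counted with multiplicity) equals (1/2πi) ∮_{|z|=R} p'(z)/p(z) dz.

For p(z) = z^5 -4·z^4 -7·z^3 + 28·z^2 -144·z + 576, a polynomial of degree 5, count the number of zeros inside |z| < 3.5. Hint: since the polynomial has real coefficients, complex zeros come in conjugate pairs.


The zeros of p are: 4, -4, (0 + 3i), (0 - 3i), 4.
Their magnitudes are: 4, 4, 3, 3, 4.
Zeros with |z| < R = 3.5: (0 + 3i), (0 - 3i).
Count = 2.
By the argument principle, (1/2πi) ∮_{|z|=R} p'(z)/p(z) dz equals exactly this count.

Number of zeros inside |z| < 3.5: 2.


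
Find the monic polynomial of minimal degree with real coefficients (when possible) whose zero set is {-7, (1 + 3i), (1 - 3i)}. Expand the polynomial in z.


The polynomial is p(z) = ∏_{α ∈ S} (z − α), where S = {-7, (1 + 3i), (1 - 3i)}.
Expanding the product yields: p(z) = z^3 + 5·z^2 -4·z + 70.
Note conjugate pairs combine to real quadratics: (z − (1+3i))(z − (1−3i)) = z² − 2z + 10.
The resulting polynomial has degree 3 and real coefficients as required.

p(z) = z^3 + 5·z^2 -4·z + 70.


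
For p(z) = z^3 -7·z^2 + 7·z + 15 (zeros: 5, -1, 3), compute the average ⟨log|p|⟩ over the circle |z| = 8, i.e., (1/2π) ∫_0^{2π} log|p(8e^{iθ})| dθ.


Zeros: -1, 3, 5; r = 8.
Inside |z| < r: -1, 3, 5. Outside (|z| ≥ r): ∅.
p(0) = 15, so log|p(0)| = log(15) = 2.7081.
Apply Jensen: I(r) = log|p(0)| + Σ_k log(r/|z_k|), summed over zeros inside |z| < r.
  log(r/|z_k|) for z_k = 5: log(8/5) = 0.4700
  log(r/|z_k|) for z_k = -1: log(8/1) = 2.0794
  log(r/|z_k|) for z_k = 3: log(8/3) = 0.9808
Sum over inside zeros: 3.5303.
I(r) = log|p(0)| + (inside sum) = 2.7081 + 3.5303 = 6.2383.
Closed form (all zeros inside, monic): I(r) = n·log(r) = 3·log(8) = 6.2383. ✓

I(r) ≈ 6.2383.


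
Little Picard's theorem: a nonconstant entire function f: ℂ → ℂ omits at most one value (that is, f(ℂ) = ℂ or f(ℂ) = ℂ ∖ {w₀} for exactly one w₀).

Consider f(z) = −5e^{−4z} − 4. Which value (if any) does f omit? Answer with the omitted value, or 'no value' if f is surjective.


Little Picard bounds the complement of f(ℂ) to at most one point.
e^{−4z} is never zero on ℂ, so -5·e^{−4z} takes every value in ℂ ∖ {0}. Adding -4 shifts the range to ℂ ∖ {-4}. Thus f omits exactly the value -4.

Omitted value: -4.


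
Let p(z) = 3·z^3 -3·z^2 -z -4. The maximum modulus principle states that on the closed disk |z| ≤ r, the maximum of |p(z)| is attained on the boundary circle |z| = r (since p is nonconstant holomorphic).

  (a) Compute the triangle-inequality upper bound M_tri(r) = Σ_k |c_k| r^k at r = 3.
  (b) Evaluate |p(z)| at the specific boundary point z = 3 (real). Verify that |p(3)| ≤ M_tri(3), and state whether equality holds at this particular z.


Coefficients: c_0 = -4, c_1 = -1, c_2 = -3, c_3 = 3. Radius r = 3.
Part (a). Triangle bound: M_tri(r) = Σ_k |c_k| r^k
  = |-4|·3^0 + |-1|·3^1 + |-3|·3^2 + |3|·3^3
  = 4 + 3 + 27 + 81 = 115.
This bounds M(r) := max_{|z|=r} |p(z)| from above; equality holds iff all terms c_k z^k can be made to align in phase at a single z on |z|=r.
Part (b). At z = 3 (real, on the circle |z| = r):
  p(3) = (-4)·3^0 + (-1)·3^1 + (-3)·3^2 + (3)·3^3 = 47.
  |p(3)| = 47.
Check: |p(3)| = 47 ≤ 115 = M_tri(3). ✓ Equality does not hold at z = 3 (the coefficients have mixed signs, so the terms do not all align in phase there).

M_tri(3) = 115; |p(3)| = 47; equality at z=3: no.


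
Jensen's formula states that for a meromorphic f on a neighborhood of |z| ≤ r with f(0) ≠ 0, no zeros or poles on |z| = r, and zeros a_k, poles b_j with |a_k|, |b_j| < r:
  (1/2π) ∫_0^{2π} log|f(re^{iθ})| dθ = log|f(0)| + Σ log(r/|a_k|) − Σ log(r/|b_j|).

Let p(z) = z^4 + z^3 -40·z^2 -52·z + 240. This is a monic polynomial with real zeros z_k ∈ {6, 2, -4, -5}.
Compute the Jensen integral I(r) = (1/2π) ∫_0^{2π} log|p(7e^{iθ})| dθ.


Zeros: -5, -4, 2, 6; r = 7.
Inside |z| < r: -5, -4, 2, 6. Outside (|z| ≥ r): ∅.
p(0) = 240, so log|p(0)| = log(240) = 5.4806.
Apply Jensen: I(r) = log|p(0)| + Σ_k log(r/|z_k|), summed over zeros inside |z| < r.
  log(r/|z_k|) for z_k = 6: log(7/6) = 0.1542
  log(r/|z_k|) for z_k = 2: log(7/2) = 1.2528
  log(r/|z_k|) for z_k = -4: log(7/4) = 0.5596
  log(r/|z_k|) for z_k = -5: log(7/5) = 0.3365
Sum over inside zeros: 2.3030.
I(r) = log|p(0)| + (inside sum) = 5.4806 + 2.3030 = 7.7836.
Closed form (all zeros inside, monic): I(r) = n·log(r) = 4·log(7) = 7.7836. ✓

I(r) ≈ 7.7836.


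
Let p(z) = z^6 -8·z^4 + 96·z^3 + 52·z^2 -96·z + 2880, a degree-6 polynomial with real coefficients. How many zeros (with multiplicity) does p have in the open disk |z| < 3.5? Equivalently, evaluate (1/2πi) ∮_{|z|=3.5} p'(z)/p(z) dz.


The zeros of p are: (1 + 3i), (1 - 3i), (3 + 3i), (3 - 3i), -4, -4.
Their magnitudes are: 3.162, 3.162, 4.243, 4.243, 4, 4.
Zeros with |z| < R = 3.5: (1 + 3i), (1 - 3i).
Count = 2.
By the argument principle, (1/2πi) ∮_{|z|=R} p'(z)/p(z) dz equals exactly this count.

Number of zeros inside |z| < 3.5: 2.


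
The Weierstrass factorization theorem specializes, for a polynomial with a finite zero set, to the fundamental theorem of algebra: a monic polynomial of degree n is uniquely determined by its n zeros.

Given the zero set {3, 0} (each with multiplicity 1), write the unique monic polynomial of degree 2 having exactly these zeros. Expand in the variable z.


The polynomial is p(z) = ∏_{α ∈ S} (z − α), where S = {3, 0}.
Expanding the product yields: p(z) = z^2 -3·z.
The resulting polynomial has degree 2 and real coefficients as required.

p(z) = z^2 -3·z.


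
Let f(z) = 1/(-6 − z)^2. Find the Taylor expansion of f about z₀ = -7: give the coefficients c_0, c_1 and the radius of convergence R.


Let w = z − z₀, so z = z₀ + w.
Then -6 − z = -6 − (z₀ + w) = (-6 − z₀) − w = 1 − w.
f(z) = 1/(1 − w)^2 = (1/(1)^2) · (1 − w/(1))^{−2}.
By the binomial series (1−u)^{−2} = Σ_{n≥0} C(n+1, 1) u^n for |u|<1, with u = w/(1):
  c_n = C(n+1, 1) / (1)^(n+2).
  c_0 = 1/(1)^2 = 1.
  c_1 = 2/(1)^3 = 2.
The series is valid for |w/d| < 1, i.e. |z − z₀| < |d|.
Radius of convergence: R = |-6 − z₀| = |1| = 1 (distance from z₀ to the singularity z = -6).

c_0 = 1, c_1 = 2; R = 1.


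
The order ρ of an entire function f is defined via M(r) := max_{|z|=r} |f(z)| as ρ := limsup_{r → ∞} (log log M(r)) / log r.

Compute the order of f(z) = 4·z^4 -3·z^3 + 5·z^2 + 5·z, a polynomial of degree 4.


|f(z)| ≤ Σ|c_k|·r^k = O(r^4) as r → ∞. Polynomial growth is O(e^{r^ε}) for every ε > 0 (since r^4/e^{r^ε} → 0), so ρ ≤ ε for all ε > 0, i.e. ρ = 0. Every nonconstant polynomial has order 0.
Therefore ρ = 0.

Order ρ = 0.


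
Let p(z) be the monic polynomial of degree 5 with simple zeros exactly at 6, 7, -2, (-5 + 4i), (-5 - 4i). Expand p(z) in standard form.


The polynomial is p(z) = ∏_{α ∈ S} (z − α), where S = {6, 7, -2, (-5 + 4i), (-5 - 4i)}.
Expanding the product yields: p(z) = z^5 -z^4 -53·z^3 -207·z^2 + 1496·z + 3444.
Note conjugate pairs combine to real quadratics: (z − (-5+4i))(z − (-5−4i)) = z² + 10z + 41.
The resulting polynomial has degree 5 and real coefficients as required.

p(z) = z^5 -z^4 -53·z^3 -207·z^2 + 1496·z + 3444.


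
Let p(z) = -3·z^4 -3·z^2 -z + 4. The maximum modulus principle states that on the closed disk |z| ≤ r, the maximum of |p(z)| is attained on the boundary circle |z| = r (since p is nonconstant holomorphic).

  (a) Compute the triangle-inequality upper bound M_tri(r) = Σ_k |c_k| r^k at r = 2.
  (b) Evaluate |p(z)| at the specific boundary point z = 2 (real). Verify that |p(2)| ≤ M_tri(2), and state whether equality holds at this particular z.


Coefficients: c_0 = 4, c_1 = -1, c_2 = -3, c_3 = 0, c_4 = -3. Radius r = 2.
Part (a). Triangle bound: M_tri(r) = Σ_k |c_k| r^k
  = |4|·2^0 + |-1|·2^1 + |-3|·2^2 + |0|·2^3 + |-3|·2^4
  = 4 + 2 + 12 + 0 + 48 = 66.
This bounds M(r) := max_{|z|=r} |p(z)| from above; equality holds iff all terms c_k z^k can be made to align in phase at a single z on |z|=r.
Part (b). At z = 2 (real, on the circle |z| = r):
  p(2) = (4)·2^0 + (-1)·2^1 + (-3)·2^2 + (0)·2^3 + (-3)·2^4 = -58.
  |p(2)| = 58.
Check: |p(2)| = 58 ≤ 66 = M_tri(2). ✓ Equality does not hold at z = 2 (the coefficients have mixed signs, so the terms do not all align in phase there).

M_tri(2) = 66; |p(2)| = 58; equality at z=2: no.


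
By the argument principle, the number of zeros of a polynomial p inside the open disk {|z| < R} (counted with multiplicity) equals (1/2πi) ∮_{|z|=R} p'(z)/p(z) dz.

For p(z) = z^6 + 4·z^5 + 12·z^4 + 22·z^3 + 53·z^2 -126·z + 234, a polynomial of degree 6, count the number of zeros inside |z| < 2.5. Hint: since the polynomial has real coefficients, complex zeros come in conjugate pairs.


The zeros of p are: (1 + 1i), (1 - 1i), (0 + 3i), (0 - 3i), (-3 + 2i), (-3 - 2i).
Their magnitudes are: 1.414, 1.414, 3, 3, 3.606, 3.606.
Zeros with |z| < R = 2.5: (1 + 1i), (1 - 1i).
Count = 2.
By the argument principle, (1/2πi) ∮_{|z|=R} p'(z)/p(z) dz equals exactly this count.

Number of zeros inside |z| < 2.5: 2.


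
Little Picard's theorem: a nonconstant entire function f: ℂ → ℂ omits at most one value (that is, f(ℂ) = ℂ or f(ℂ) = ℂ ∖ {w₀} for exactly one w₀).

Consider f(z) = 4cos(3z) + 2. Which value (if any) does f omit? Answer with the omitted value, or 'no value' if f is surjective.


Little Picard bounds the complement of f(ℂ) to at most one point.
cos is entire and surjective onto ℂ: for every w ∈ ℂ, cos(ζ) = w has a solution ζ ∈ ℂ (e.g., via the complex inverse arccos). With ζ = 3z this gives z = ζ/(3). Then 4·cos(3z) takes every value in 4·ℂ = ℂ, and adding 2 is a bijection of ℂ. So f is surjective and omits no value. (Note: only on the real line is cos bounded by [−1, 1].)

Omitted value: no value.


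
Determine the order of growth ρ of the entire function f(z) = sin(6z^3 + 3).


Write sin(w) = (e^{iw} ± e^{−iw})/(2 or 2i), so |sin(w)| ≤ e^{|w|}. With w = 6z^3 + 3, |w| ≤ 6r^3 + 3 on |z|=r, giving M(r) ≤ e^{6r^3 + 3} and ρ ≤ 3. For the lower bound, choose z on |z|=r with 6z^3 purely imaginary of modulus 6r^3; then |sin(6z^3 + 3)| grows like e^{6r^3}/2, so ρ ≥ 3. Hence ρ = 3.
Therefore ρ = 3.

Order ρ = 3.


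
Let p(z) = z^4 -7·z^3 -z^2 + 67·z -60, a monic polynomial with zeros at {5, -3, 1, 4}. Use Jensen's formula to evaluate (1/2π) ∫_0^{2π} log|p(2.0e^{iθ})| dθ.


Zeros: -3, 1, 4, 5; r = 2.0.
Inside |z| < r: 1. Outside (|z| ≥ r): -3, 4, 5.
p(0) = -60, so log|p(0)| = log(60) = 4.0943.
Apply Jensen: I(r) = log|p(0)| + Σ_k log(r/|z_k|), summed over zeros inside |z| < r.
  log(r/|z_k|) for z_k = 1: log(2.0/1) = 0.6931
  Outside zeros (-3, 4, 5) contribute nothing to the Jensen sum.
Sum over inside zeros: 0.6931.
I(r) = log|p(0)| + (inside sum) = 4.0943 + 0.6931 = 4.7875.
Note: since some zeros are outside |z| ≤ r, the simplified n·log(r) form does NOT apply — only the inside zeros contribute.

I(r) ≈ 4.7875.


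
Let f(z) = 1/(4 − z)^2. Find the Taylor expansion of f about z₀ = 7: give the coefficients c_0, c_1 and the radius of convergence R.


Let w = z − z₀, so z = z₀ + w.
Then 4 − z = 4 − (z₀ + w) = (4 − z₀) − w = -3 − w.
f(z) = 1/(-3 − w)^2 = (1/(-3)^2) · (1 − w/(-3))^{−2}.
By the binomial series (1−u)^{−2} = Σ_{n≥0} C(n+1, 1) u^n for |u|<1, with u = w/(-3):
  c_n = C(n+1, 1) / (-3)^(n+2).
  c_0 = 1/(-3)^2 = 1/9.
  c_1 = 2/(-3)^3 = -2/27.
The series is valid for |w/d| < 1, i.e. |z − z₀| < |d|.
Radius of convergence: R = |4 − z₀| = |-3| = 3 (distance from z₀ to the singularity z = 4).

c_0 = 1/9, c_1 = -2/27; R = 3.
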